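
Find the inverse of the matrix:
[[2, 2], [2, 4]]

For [[a,b],[c,d]], inverse = (1/det)·[[d,-b],[-c,a]]
det = (2)(4) - (2)(2) = 8 - 4 = 4
Inverse = (1/4)·[[4, -2], [-2, 2]]
= [[1, -1/2], [-1/2, 1/2]]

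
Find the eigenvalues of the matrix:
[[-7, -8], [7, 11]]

Characteristic equation: det(A - λI) = 0
λ² - (trace)λ + (det) = 0
trace = -7 + 11 = 4, det = (-7)(11) - (-8)(7) = -21
λ² - (4)λ + (-21) = 0
λ = (4 ± √((4)² - 4·(-21))) / 2 = (4 ± √100) / 2
Solving: λ = -3, 7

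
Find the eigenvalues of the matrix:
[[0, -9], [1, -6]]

Characteristic equation: det(A - λI) = 0
λ² - (trace)λ + (det) = 0
trace = 0 + -6 = -6, det = (0)(-6) - (-9)(1) = 9
λ² - (-6)λ + (9) = 0
λ = (-6 ± √((-6)² - 4·(9))) / 2 = (-6 ± √0) / 2
Solving: λ = -3, -3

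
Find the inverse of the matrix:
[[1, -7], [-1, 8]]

For [[a,b],[c,d]], inverse = (1/det)·[[d,-b],[-c,a]]
det = (1)(8) - (-7)(-1) = 8 - 7 = 1
Inverse = [[8, 7], [1, 1]]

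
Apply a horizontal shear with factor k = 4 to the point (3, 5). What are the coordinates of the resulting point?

Shear matrix for horizontal shear with factor k = 4:
[[1, 4], [0, 1]]
Result: (3, 5) → (23, 5)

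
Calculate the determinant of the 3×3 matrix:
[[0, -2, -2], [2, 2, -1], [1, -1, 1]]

Expansion along first row:
det = 0·det([[2,-1],[-1,1]]) - -2·det([[2,-1],[1,1]]) + -2·det([[2,2],[1,-1]])
    = 0·(2·1 - -1·-1) - -2·(2·1 - -1·1) + -2·(2·-1 - 2·1)
    = 0·1 - -2·3 + -2·-4
    = 0 + 6 + 8 = 14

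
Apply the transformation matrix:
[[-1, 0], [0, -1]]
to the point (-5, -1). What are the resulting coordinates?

Matrix multiplication:
[[-1, 0], [0, -1]] × [-5, -1]ᵀ
= [(-1)(-5) + (0)(-1), (0)(-5) + (-1)(-1)]ᵀ
= [5, 1]ᵀ
Result: (5, 1)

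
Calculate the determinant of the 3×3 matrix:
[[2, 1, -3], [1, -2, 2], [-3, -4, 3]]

Expansion along first row:
det = 2·det([[-2,2],[-4,3]]) - 1·det([[1,2],[-3,3]]) + -3·det([[1,-2],[-3,-4]])
    = 2·(-2·3 - 2·-4) - 1·(1·3 - 2·-3) + -3·(1·-4 - -2·-3)
    = 2·2 - 1·9 + -3·-10
    = 4 + -9 + 30 = 25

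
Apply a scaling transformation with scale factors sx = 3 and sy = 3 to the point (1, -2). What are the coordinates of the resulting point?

Scaling matrix:
[[3, 0], [0, 3]]
Result: (1 × 3, -2 × 3) = (3, -6)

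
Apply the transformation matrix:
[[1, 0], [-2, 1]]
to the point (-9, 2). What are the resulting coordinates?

Matrix multiplication:
[[1, 0], [-2, 1]] × [-9, 2]ᵀ
= [(1)(-9) + (0)(2), (-2)(-9) + (1)(2)]ᵀ
= [-9, 20]ᵀ
Result: (-9, 20)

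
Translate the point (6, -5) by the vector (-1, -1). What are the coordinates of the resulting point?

Translation by (-1, -1) (homogeneous matrix [[1, 0, -1], [0, 1, -1], [0, 0, 1]]):
x' = 6 + -1 = 5
y' = -5 + -1 = -6
Result: (5, -6)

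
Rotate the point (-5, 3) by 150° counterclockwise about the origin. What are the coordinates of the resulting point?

Rotation matrix for 150°: [[cos 150°, -sin 150°], [sin 150°, cos 150°]] ≈ [[-0.866025, -0.500000], [0.500000, -0.866025]]
[[-0.866025, -0.500000], [0.500000, -0.866025]] × [-5, 3]ᵀ ≈ [2.8301, -5.0981]ᵀ
Result: (2.8301, -5.0981)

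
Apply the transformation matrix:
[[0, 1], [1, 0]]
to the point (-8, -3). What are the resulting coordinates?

Matrix multiplication:
[[0, 1], [1, 0]] × [-8, -3]ᵀ
= [(0)(-8) + (1)(-3), (1)(-8) + (0)(-3)]ᵀ
= [-3, -8]ᵀ
Result: (-3, -8)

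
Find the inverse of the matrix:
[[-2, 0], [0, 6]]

For [[a,b],[c,d]], inverse = (1/det)·[[d,-b],[-c,a]]
det = (-2)(6) - (0)(0) = -12 - 0 = -12
Inverse = (1/-12)·[[6, 0], [0, -2]]
= [[-1/2, 0], [0, 1/6]]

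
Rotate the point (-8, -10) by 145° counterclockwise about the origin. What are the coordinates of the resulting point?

Rotation matrix for 145°: [[cos 145°, -sin 145°], [sin 145°, cos 145°]] ≈ [[-0.819152, -0.573576], [0.573576, -0.819152]]
[[-0.819152, -0.573576], [0.573576, -0.819152]] × [-8, -10]ᵀ ≈ [12.2890, 3.6029]ᵀ
Result: (12.2890, 3.6029)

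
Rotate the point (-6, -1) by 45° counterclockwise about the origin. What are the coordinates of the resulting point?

Rotation matrix for 45°: [[cos 45°, -sin 45°], [sin 45°, cos 45°]] ≈ [[0.707107, -0.707107], [0.707107, 0.707107]]
[[0.707107, -0.707107], [0.707107, 0.707107]] × [-6, -1]ᵀ ≈ [-3.5355, -4.9497]ᵀ
Result: (-3.5355, -4.9497)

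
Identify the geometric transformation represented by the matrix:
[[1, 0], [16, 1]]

This matrix represents: vertical shear with factor 16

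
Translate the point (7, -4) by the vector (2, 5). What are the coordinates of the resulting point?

Translation by (2, 5) (homogeneous matrix [[1, 0, 2], [0, 1, 5], [0, 0, 1]]):
x' = 7 + 2 = 9
y' = -4 + 5 = 1
Result: (9, 1)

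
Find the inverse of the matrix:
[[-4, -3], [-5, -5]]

For [[a,b],[c,d]], inverse = (1/det)·[[d,-b],[-c,a]]
det = (-4)(-5) - (-3)(-5) = 20 - 15 = 5
Inverse = (1/5)·[[-5, 3], [5, -4]]
= [[-1, 3/5], [1, -4/5]]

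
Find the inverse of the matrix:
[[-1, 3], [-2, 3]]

For [[a,b],[c,d]], inverse = (1/det)·[[d,-b],[-c,a]]
det = (-1)(3) - (3)(-2) = -3 - -6 = 3
Inverse = (1/3)·[[3, -3], [2, -1]]
= [[1, -1], [2/3, -1/3]]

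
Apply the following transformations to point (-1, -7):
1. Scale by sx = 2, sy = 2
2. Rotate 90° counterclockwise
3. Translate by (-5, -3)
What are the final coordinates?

Step 1: Scale → (-2, -14)
Step 2: Rotate 90° → (14, -2)
Step 3: Translate → (9, -5)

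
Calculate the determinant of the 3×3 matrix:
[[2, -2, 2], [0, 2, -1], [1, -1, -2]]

Expansion along first row:
det = 2·det([[2,-1],[-1,-2]]) - -2·det([[0,-1],[1,-2]]) + 2·det([[0,2],[1,-1]])
    = 2·(2·-2 - -1·-1) - -2·(0·-2 - -1·1) + 2·(0·-1 - 2·1)
    = 2·-5 - -2·1 + 2·-2
    = -10 + 2 + -4 = -12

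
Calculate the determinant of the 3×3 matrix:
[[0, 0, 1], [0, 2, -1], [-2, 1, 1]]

Expansion along first row:
det = 0·det([[2,-1],[1,1]]) - 0·det([[0,-1],[-2,1]]) + 1·det([[0,2],[-2,1]])
    = 0·(2·1 - -1·1) - 0·(0·1 - -1·-2) + 1·(0·1 - 2·-2)
    = 0·3 - 0·-2 + 1·4
    = 0 + 0 + 4 = 4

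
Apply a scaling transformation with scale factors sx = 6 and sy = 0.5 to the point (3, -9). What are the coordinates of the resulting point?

Scaling matrix:
[[6, 0], [0, 0.50]]
Result: (3 × 6, -9 × 0.5) = (18, -4.5)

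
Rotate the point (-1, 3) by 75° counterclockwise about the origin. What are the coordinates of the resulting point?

Rotation matrix for 75°: [[cos 75°, -sin 75°], [sin 75°, cos 75°]] ≈ [[0.258819, -0.965926], [0.965926, 0.258819]]
[[0.258819, -0.965926], [0.965926, 0.258819]] × [-1, 3]ᵀ ≈ [-3.1566, -0.1895]ᵀ
Result: (-3.1566, -0.1895)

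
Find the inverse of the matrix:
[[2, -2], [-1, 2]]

For [[a,b],[c,d]], inverse = (1/det)·[[d,-b],[-c,a]]
det = (2)(2) - (-2)(-1) = 4 - 2 = 2
Inverse = (1/2)·[[2, 2], [1, 2]]
= [[1, 1], [1/2, 1]]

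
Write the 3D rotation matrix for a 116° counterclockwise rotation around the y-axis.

Rotation matrix for counterclockwise 116° around y-axis:
cos(116°) = -0.4384, sin(116°) = 0.8988
Result: [[-0.4384, 0, 0.8988], [0, 1, 0], [-0.8988, 0, -0.4384]]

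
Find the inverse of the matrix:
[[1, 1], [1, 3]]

For [[a,b],[c,d]], inverse = (1/det)·[[d,-b],[-c,a]]
det = (1)(3) - (1)(1) = 3 - 1 = 2
Inverse = (1/2)·[[3, -1], [-1, 1]]
= [[3/2, -1/2], [-1/2, 1/2]]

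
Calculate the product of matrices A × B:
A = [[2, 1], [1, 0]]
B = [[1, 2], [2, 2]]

Matrix multiplication:
C[0][0] = 2×1 + 1×2 = 4
C[0][1] = 2×2 + 1×2 = 6
C[1][0] = 1×1 + 0×2 = 1
C[1][1] = 1×2 + 0×2 = 2
Result: [[4, 6], [1, 2]]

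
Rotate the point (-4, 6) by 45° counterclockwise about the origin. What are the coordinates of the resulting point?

Rotation matrix for 45°: [[cos 45°, -sin 45°], [sin 45°, cos 45°]] ≈ [[0.707107, -0.707107], [0.707107, 0.707107]]
[[0.707107, -0.707107], [0.707107, 0.707107]] × [-4, 6]ᵀ ≈ [-7.0711, 1.4142]ᵀ
Result: (-7.0711, 1.4142)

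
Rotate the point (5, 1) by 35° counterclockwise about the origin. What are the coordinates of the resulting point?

Rotation matrix for 35°: [[cos 35°, -sin 35°], [sin 35°, cos 35°]] ≈ [[0.819152, -0.573576], [0.573576, 0.819152]]
[[0.819152, -0.573576], [0.573576, 0.819152]] × [5, 1]ᵀ ≈ [3.5222, 3.6870]ᵀ
Result: (3.5222, 3.6870)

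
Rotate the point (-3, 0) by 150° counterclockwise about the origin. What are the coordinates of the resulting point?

Rotation matrix for 150°: [[cos 150°, -sin 150°], [sin 150°, cos 150°]] ≈ [[-0.866025, -0.500000], [0.500000, -0.866025]]
[[-0.866025, -0.500000], [0.500000, -0.866025]] × [-3, 0]ᵀ ≈ [2.5981, -1.5000]ᵀ
Result: (2.5981, -1.5000)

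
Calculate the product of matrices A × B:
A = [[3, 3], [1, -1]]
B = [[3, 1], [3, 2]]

Matrix multiplication:
C[0][0] = 3×3 + 3×3 = 18
C[0][1] = 3×1 + 3×2 = 9
C[1][0] = 1×3 + -1×3 = 0
C[1][1] = 1×1 + -1×2 = -1
Result: [[18, 9], [0, -1]]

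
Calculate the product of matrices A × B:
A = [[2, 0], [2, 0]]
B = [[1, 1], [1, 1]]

Matrix multiplication:
C[0][0] = 2×1 + 0×1 = 2
C[0][1] = 2×1 + 0×1 = 2
C[1][0] = 2×1 + 0×1 = 2
C[1][1] = 2×1 + 0×1 = 2
Result: [[2, 2], [2, 2]]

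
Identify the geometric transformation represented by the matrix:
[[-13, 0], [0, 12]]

This matrix represents: non-uniform scaling by sx = -13, sy = 12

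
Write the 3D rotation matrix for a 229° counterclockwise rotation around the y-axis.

Rotation matrix for counterclockwise 229° around y-axis:
cos(229°) = -0.6561, sin(229°) = -0.7547
Result: [[-0.6561, 0, -0.7547], [0, 1, 0], [0.7547, 0, -0.6561]]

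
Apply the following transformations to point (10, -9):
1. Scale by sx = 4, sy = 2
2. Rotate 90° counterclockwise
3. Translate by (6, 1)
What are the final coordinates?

Step 1: Scale → (40, -18)
Step 2: Rotate 90° → (18, 40)
Step 3: Translate → (24, 41)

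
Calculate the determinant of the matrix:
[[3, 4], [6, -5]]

For a 2×2 matrix [[a, b], [c, d]], det = ad - bc
det = (3)(-5) - (4)(6) = -15 - 24 = -39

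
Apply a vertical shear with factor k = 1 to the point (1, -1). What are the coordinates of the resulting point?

Shear matrix for vertical shear with factor k = 1:
[[1, 0], [1, 1]]
Result: (1, -1) → (1, 0)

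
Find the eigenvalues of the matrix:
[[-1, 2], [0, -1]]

Characteristic equation: det(A - λI) = 0
λ² - (trace)λ + (det) = 0
trace = -1 + -1 = -2, det = (-1)(-1) - (2)(0) = 1
λ² - (-2)λ + (1) = 0
λ = (-2 ± √((-2)² - 4·(1))) / 2 = (-2 ± √0) / 2
Solving: λ = -1, -1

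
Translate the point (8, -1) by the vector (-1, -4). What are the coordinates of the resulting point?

Translation by (-1, -4) (homogeneous matrix [[1, 0, -1], [0, 1, -4], [0, 0, 1]]):
x' = 8 + -1 = 7
y' = -1 + -4 = -5
Result: (7, -5)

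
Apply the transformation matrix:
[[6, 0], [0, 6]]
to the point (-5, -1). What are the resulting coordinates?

Matrix multiplication:
[[6, 0], [0, 6]] × [-5, -1]ᵀ
= [(6)(-5) + (0)(-1), (0)(-5) + (6)(-1)]ᵀ
= [-30, -6]ᵀ
Result: (-30, -6)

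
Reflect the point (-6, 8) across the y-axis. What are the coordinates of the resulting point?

Reflection across y-axis: (-6, 8) → (6, 8)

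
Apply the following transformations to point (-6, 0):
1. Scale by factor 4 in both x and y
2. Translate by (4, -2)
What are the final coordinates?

Step 1: Scale (-6, 0) by 4 → (-24, 0)
Step 2: Translate by (4, -2) → (-20, -2)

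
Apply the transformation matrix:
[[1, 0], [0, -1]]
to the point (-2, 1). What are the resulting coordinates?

Matrix multiplication:
[[1, 0], [0, -1]] × [-2, 1]ᵀ
= [(1)(-2) + (0)(1), (0)(-2) + (-1)(1)]ᵀ
= [-2, -1]ᵀ
Result: (-2, -1)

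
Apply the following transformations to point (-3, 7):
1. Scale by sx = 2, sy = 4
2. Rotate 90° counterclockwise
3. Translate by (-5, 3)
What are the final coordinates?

Step 1: Scale → (-6, 28)
Step 2: Rotate 90° → (-28, -6)
Step 3: Translate → (-33, -3)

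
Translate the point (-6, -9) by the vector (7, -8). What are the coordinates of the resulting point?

Translation by (7, -8) (homogeneous matrix [[1, 0, 7], [0, 1, -8], [0, 0, 1]]):
x' = -6 + 7 = 1
y' = -9 + -8 = -17
Result: (1, -17)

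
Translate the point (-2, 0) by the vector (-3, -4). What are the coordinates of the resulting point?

Translation by (-3, -4) (homogeneous matrix [[1, 0, -3], [0, 1, -4], [0, 0, 1]]):
x' = -2 + -3 = -5
y' = 0 + -4 = -4
Result: (-5, -4)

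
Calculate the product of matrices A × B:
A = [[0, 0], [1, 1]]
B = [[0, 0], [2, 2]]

Matrix multiplication:
C[0][0] = 0×0 + 0×2 = 0
C[0][1] = 0×0 + 0×2 = 0
C[1][0] = 1×0 + 1×2 = 2
C[1][1] = 1×0 + 1×2 = 2
Result: [[0, 0], [2, 2]]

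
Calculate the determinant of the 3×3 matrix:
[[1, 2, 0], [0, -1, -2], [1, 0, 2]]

Expansion along first row:
det = 1·det([[-1,-2],[0,2]]) - 2·det([[0,-2],[1,2]]) + 0·det([[0,-1],[1,0]])
    = 1·(-1·2 - -2·0) - 2·(0·2 - -2·1) + 0·(0·0 - -1·1)
    = 1·-2 - 2·2 + 0·1
    = -2 + -4 + 0 = -6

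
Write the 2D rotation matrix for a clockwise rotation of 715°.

Rotation matrix formula: [[cos θ, -sin θ], [sin θ, cos θ]]
A clockwise rotation by 715° is equivalent to a counterclockwise rotation by -715°.
For θ = -715°:
cos(-715°) = 0.9962
sin(-715°) = 0.0872
Result: [[0.9962, -0.0872], [0.0872, 0.9962]]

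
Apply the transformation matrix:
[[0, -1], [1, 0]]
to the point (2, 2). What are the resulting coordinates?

Matrix multiplication:
[[0, -1], [1, 0]] × [2, 2]ᵀ
= [(0)(2) + (-1)(2), (1)(2) + (0)(2)]ᵀ
= [-2, 2]ᵀ
Result: (-2, 2)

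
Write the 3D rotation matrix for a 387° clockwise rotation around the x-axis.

Rotation matrix for clockwise 387° around x-axis:
A clockwise rotation by 387° is a counterclockwise rotation by -387°.
cos(-387°) = 0.8910, sin(-387°) = -0.4540
Result: [[1, 0, 0], [0, 0.8910, 0.4540], [0, -0.4540, 0.8910]]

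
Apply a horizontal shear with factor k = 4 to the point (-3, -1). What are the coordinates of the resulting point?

Shear matrix for horizontal shear with factor k = 4:
[[1, 4], [0, 1]]
Result: (-3, -1) → (-7, -1)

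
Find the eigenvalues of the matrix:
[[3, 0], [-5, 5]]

Characteristic equation: det(A - λI) = 0
λ² - (trace)λ + (det) = 0
trace = 3 + 5 = 8, det = (3)(5) - (0)(-5) = 15
λ² - (8)λ + (15) = 0
λ = (8 ± √((8)² - 4·(15))) / 2 = (8 ± √4) / 2
Solving: λ = 3, 5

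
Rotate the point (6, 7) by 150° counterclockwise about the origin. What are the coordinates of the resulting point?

Rotation matrix for 150°: [[cos 150°, -sin 150°], [sin 150°, cos 150°]] ≈ [[-0.866025, -0.500000], [0.500000, -0.866025]]
[[-0.866025, -0.500000], [0.500000, -0.866025]] × [6, 7]ᵀ ≈ [-8.6962, -3.0622]ᵀ
Result: (-8.6962, -3.0622)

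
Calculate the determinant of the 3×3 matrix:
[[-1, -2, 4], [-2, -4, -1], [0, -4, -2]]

Expansion along first row:
det = -1·det([[-4,-1],[-4,-2]]) - -2·det([[-2,-1],[0,-2]]) + 4·det([[-2,-4],[0,-4]])
    = -1·(-4·-2 - -1·-4) - -2·(-2·-2 - -1·0) + 4·(-2·-4 - -4·0)
    = -1·4 - -2·4 + 4·8
    = -4 + 8 + 32 = 36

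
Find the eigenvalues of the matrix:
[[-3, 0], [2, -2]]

Characteristic equation: det(A - λI) = 0
λ² - (trace)λ + (det) = 0
trace = -3 + -2 = -5, det = (-3)(-2) - (0)(2) = 6
λ² - (-5)λ + (6) = 0
λ = (-5 ± √((-5)² - 4·(6))) / 2 = (-5 ± √1) / 2
Solving: λ = -3, -2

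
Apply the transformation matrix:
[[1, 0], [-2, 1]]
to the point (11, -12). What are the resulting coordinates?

Matrix multiplication:
[[1, 0], [-2, 1]] × [11, -12]ᵀ
= [(1)(11) + (0)(-12), (-2)(11) + (1)(-12)]ᵀ
= [11, -34]ᵀ
Result: (11, -34)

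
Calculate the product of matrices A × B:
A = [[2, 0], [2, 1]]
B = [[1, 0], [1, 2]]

Matrix multiplication:
C[0][0] = 2×1 + 0×1 = 2
C[0][1] = 2×0 + 0×2 = 0
C[1][0] = 2×1 + 1×1 = 3
C[1][1] = 2×0 + 1×2 = 2
Result: [[2, 0], [3, 2]]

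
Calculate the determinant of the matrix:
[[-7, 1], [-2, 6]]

For a 2×2 matrix [[a, b], [c, d]], det = ad - bc
det = (-7)(6) - (1)(-2) = -42 - -2 = -40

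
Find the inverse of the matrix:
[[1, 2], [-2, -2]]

For [[a,b],[c,d]], inverse = (1/det)·[[d,-b],[-c,a]]
det = (1)(-2) - (2)(-2) = -2 - -4 = 2
Inverse = (1/2)·[[-2, -2], [2, 1]]
= [[-1, -1], [1, 1/2]]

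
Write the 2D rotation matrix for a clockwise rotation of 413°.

Rotation matrix formula: [[cos θ, -sin θ], [sin θ, cos θ]]
A clockwise rotation by 413° is equivalent to a counterclockwise rotation by -413°.
For θ = -413°:
cos(-413°) = 0.6018
sin(-413°) = -0.7986
Result: [[0.6018, 0.7986], [-0.7986, 0.6018]]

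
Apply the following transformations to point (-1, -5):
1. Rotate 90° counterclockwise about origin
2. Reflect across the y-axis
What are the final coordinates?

Step 1: Rotate 90° → (5, -1)
Step 2: Reflect across y-axis → (-5, -1)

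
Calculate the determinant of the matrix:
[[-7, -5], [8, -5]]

For a 2×2 matrix [[a, b], [c, d]], det = ad - bc
det = (-7)(-5) - (-5)(8) = 35 - -40 = 75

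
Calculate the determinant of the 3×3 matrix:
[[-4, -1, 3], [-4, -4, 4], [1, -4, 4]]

Expansion along first row:
det = -4·det([[-4,4],[-4,4]]) - -1·det([[-4,4],[1,4]]) + 3·det([[-4,-4],[1,-4]])
    = -4·(-4·4 - 4·-4) - -1·(-4·4 - 4·1) + 3·(-4·-4 - -4·1)
    = -4·0 - -1·-20 + 3·20
    = 0 + -20 + 60 = 40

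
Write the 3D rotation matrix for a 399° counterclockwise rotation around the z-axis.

Rotation matrix for counterclockwise 399° around z-axis:
cos(399°) = 0.7771, sin(399°) = 0.6293
Result: [[0.7771, -0.6293, 0], [0.6293, 0.7771, 0], [0, 0, 1]]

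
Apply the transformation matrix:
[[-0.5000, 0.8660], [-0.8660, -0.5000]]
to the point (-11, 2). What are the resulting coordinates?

Matrix multiplication:
[[-0.5000, 0.8660], [-0.8660, -0.5000]] × [-11, 2]ᵀ
= [(-0.5000)(-11) + (0.8660)(2), (-0.8660)(-11) + (-0.5000)(2)]ᵀ
= [7.2320, 8.5260]ᵀ
Result: (7.2320, 8.5260)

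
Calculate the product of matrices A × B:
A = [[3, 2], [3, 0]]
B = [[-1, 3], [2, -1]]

Matrix multiplication:
C[0][0] = 3×-1 + 2×2 = 1
C[0][1] = 3×3 + 2×-1 = 7
C[1][0] = 3×-1 + 0×2 = -3
C[1][1] = 3×3 + 0×-1 = 9
Result: [[1, 7], [-3, 9]]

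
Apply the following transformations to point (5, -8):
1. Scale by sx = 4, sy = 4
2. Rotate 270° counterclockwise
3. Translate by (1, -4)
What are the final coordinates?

Step 1: Scale → (20, -32)
Step 2: Rotate 270° → (-32, -20)
Step 3: Translate → (-31, -24)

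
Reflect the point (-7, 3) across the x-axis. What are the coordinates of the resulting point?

Reflection across x-axis: (-7, 3) → (-7, -3)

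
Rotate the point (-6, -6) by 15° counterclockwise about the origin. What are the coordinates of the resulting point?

Rotation matrix for 15°: [[cos 15°, -sin 15°], [sin 15°, cos 15°]] ≈ [[0.965926, -0.258819], [0.258819, 0.965926]]
[[0.965926, -0.258819], [0.258819, 0.965926]] × [-6, -6]ᵀ ≈ [-4.2426, -7.3485]ᵀ
Result: (-4.2426, -7.3485)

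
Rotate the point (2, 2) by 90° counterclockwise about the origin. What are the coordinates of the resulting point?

Rotation matrix for 90°: [[cos 90°, -sin 90°], [sin 90°, cos 90°]] = [[0, -1], [1, 0]]
[[0, -1], [1, 0]] × [2, 2]ᵀ = [-2, 2]ᵀ
Result: (-2, 2)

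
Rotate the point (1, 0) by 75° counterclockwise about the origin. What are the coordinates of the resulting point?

Rotation matrix for 75°: [[cos 75°, -sin 75°], [sin 75°, cos 75°]] ≈ [[0.258819, -0.965926], [0.965926, 0.258819]]
[[0.258819, -0.965926], [0.965926, 0.258819]] × [1, 0]ᵀ ≈ [0.2588, 0.9659]ᵀ
Result: (0.2588, 0.9659)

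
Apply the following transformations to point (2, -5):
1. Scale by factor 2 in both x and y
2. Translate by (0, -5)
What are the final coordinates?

Step 1: Scale (2, -5) by 2 → (4, -10)
Step 2: Translate by (0, -5) → (4, -15)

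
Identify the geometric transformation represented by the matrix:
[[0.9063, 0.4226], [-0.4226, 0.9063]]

This matrix represents: rotation by 335° counterclockwise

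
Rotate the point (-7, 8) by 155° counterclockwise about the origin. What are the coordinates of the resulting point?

Rotation matrix for 155°: [[cos 155°, -sin 155°], [sin 155°, cos 155°]] ≈ [[-0.906308, -0.422618], [0.422618, -0.906308]]
[[-0.906308, -0.422618], [0.422618, -0.906308]] × [-7, 8]ᵀ ≈ [2.9632, -10.2088]ᵀ
Result: (2.9632, -10.2088)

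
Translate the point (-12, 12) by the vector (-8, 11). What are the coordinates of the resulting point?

Translation by (-8, 11) (homogeneous matrix [[1, 0, -8], [0, 1, 11], [0, 0, 1]]):
x' = -12 + -8 = -20
y' = 12 + 11 = 23
Result: (-20, 23)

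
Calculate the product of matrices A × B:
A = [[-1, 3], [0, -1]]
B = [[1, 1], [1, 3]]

Matrix multiplication:
C[0][0] = -1×1 + 3×1 = 2
C[0][1] = -1×1 + 3×3 = 8
C[1][0] = 0×1 + -1×1 = -1
C[1][1] = 0×1 + -1×3 = -3
Result: [[2, 8], [-1, -3]]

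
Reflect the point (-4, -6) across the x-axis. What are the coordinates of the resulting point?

Reflection across x-axis: (-4, -6) → (-4, 6)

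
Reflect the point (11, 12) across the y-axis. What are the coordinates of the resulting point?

Reflection across y-axis: (11, 12) → (-11, 12)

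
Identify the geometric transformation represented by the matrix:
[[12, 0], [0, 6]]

This matrix represents: non-uniform scaling by sx = 12, sy = 6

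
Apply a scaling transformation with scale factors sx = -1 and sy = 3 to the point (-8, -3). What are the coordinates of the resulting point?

Scaling matrix:
[[-1, 0], [0, 3]]
Result: (-8 × -1, -3 × 3) = (8, -9)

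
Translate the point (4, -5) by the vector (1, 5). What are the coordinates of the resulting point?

Translation by (1, 5) (homogeneous matrix [[1, 0, 1], [0, 1, 5], [0, 0, 1]]):
x' = 4 + 1 = 5
y' = -5 + 5 = 0
Result: (5, 0)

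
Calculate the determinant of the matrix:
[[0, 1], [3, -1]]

For a 2×2 matrix [[a, b], [c, d]], det = ad - bc
det = (0)(-1) - (1)(3) = 0 - 3 = -3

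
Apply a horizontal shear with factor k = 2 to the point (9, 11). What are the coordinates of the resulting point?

Shear matrix for horizontal shear with factor k = 2:
[[1, 2], [0, 1]]
Result: (9, 11) → (31, 11)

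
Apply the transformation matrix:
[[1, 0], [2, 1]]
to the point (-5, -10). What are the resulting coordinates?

Matrix multiplication:
[[1, 0], [2, 1]] × [-5, -10]ᵀ
= [(1)(-5) + (0)(-10), (2)(-5) + (1)(-10)]ᵀ
= [-5, -20]ᵀ
Result: (-5, -20)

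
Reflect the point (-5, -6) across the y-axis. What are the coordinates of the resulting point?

Reflection across y-axis: (-5, -6) → (5, -6)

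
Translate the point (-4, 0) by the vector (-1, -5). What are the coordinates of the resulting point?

Translation by (-1, -5) (homogeneous matrix [[1, 0, -1], [0, 1, -5], [0, 0, 1]]):
x' = -4 + -1 = -5
y' = 0 + -5 = -5
Result: (-5, -5)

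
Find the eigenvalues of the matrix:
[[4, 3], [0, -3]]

Characteristic equation: det(A - λI) = 0
λ² - (trace)λ + (det) = 0
trace = 4 + -3 = 1, det = (4)(-3) - (3)(0) = -12
λ² - (1)λ + (-12) = 0
λ = (1 ± √((1)² - 4·(-12))) / 2 = (1 ± √49) / 2
Solving: λ = -3, 4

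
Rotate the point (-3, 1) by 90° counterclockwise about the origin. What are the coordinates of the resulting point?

Rotation matrix for 90°: [[cos 90°, -sin 90°], [sin 90°, cos 90°]] = [[0, -1], [1, 0]]
[[0, -1], [1, 0]] × [-3, 1]ᵀ = [-1, -3]ᵀ
Result: (-1, -3)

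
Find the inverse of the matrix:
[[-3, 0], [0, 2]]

For [[a,b],[c,d]], inverse = (1/det)·[[d,-b],[-c,a]]
det = (-3)(2) - (0)(0) = -6 - 0 = -6
Inverse = (1/-6)·[[2, 0], [0, -3]]
= [[-1/3, 0], [0, 1/2]]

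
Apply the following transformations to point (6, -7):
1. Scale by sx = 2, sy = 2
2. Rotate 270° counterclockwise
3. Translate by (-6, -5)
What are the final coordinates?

Step 1: Scale → (12, -14)
Step 2: Rotate 270° → (-14, -12)
Step 3: Translate → (-20, -17)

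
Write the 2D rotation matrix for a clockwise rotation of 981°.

Rotation matrix formula: [[cos θ, -sin θ], [sin θ, cos θ]]
A clockwise rotation by 981° is equivalent to a counterclockwise rotation by -981°.
For θ = -981°:
cos(-981°) = -0.1564
sin(-981°) = 0.9877
Result: [[-0.1564, -0.9877], [0.9877, -0.1564]]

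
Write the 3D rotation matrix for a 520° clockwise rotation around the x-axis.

Rotation matrix for clockwise 520° around x-axis:
A clockwise rotation by 520° is a counterclockwise rotation by -520°.
cos(-520°) = -0.9397, sin(-520°) = -0.3420
Result: [[1, 0, 0], [0, -0.9397, 0.3420], [0, -0.3420, -0.9397]]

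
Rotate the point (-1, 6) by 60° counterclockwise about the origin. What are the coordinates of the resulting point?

Rotation matrix for 60°: [[cos 60°, -sin 60°], [sin 60°, cos 60°]] ≈ [[0.500000, -0.866025], [0.866025, 0.500000]]
[[0.500000, -0.866025], [0.866025, 0.500000]] × [-1, 6]ᵀ ≈ [-5.6962, 2.1340]ᵀ
Result: (-5.6962, 2.1340)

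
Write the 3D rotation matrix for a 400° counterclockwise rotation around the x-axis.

Rotation matrix for counterclockwise 400° around x-axis:
cos(400°) = 0.7660, sin(400°) = 0.6428
Result: [[1, 0, 0], [0, 0.7660, -0.6428], [0, 0.6428, 0.7660]]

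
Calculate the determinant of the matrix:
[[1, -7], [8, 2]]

For a 2×2 matrix [[a, b], [c, d]], det = ad - bc
det = (1)(2) - (-7)(8) = 2 - -56 = 58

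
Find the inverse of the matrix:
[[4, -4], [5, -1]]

For [[a,b],[c,d]], inverse = (1/det)·[[d,-b],[-c,a]]
det = (4)(-1) - (-4)(5) = -4 - -20 = 16
Inverse = (1/16)·[[-1, 4], [-5, 4]]
= [[-1/16, 1/4], [-5/16, 1/4]]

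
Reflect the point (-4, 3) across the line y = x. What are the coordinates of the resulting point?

Reflection across line y = x: (-4, 3) → (3, -4)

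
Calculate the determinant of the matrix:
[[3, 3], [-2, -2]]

For a 2×2 matrix [[a, b], [c, d]], det = ad - bc
det = (3)(-2) - (3)(-2) = -6 - -6 = 0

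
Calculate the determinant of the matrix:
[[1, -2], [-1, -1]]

For a 2×2 matrix [[a, b], [c, d]], det = ad - bc
det = (1)(-1) - (-2)(-1) = -1 - 2 = -3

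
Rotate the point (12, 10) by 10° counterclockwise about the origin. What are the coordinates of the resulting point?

Rotation matrix for 10°: [[cos 10°, -sin 10°], [sin 10°, cos 10°]] ≈ [[0.984808, -0.173648], [0.173648, 0.984808]]
[[0.984808, -0.173648], [0.173648, 0.984808]] × [12, 10]ᵀ ≈ [10.0812, 11.9319]ᵀ
Result: (10.0812, 11.9319)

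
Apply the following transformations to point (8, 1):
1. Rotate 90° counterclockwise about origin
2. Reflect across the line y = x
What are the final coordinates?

Step 1: Rotate 90° → (-1, 8)
Step 2: Reflect across line y = x → (8, -1)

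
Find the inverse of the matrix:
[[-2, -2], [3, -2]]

For [[a,b],[c,d]], inverse = (1/det)·[[d,-b],[-c,a]]
det = (-2)(-2) - (-2)(3) = 4 - -6 = 10
Inverse = (1/10)·[[-2, 2], [-3, -2]]
= [[-1/5, 1/5], [-3/10, -1/5]]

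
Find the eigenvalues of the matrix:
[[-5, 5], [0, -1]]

Characteristic equation: det(A - λI) = 0
λ² - (trace)λ + (det) = 0
trace = -5 + -1 = -6, det = (-5)(-1) - (5)(0) = 5
λ² - (-6)λ + (5) = 0
λ = (-6 ± √((-6)² - 4·(5))) / 2 = (-6 ± √16) / 2
Solving: λ = -5, -1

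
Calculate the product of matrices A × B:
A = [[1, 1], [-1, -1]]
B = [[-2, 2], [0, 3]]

Matrix multiplication:
C[0][0] = 1×-2 + 1×0 = -2
C[0][1] = 1×2 + 1×3 = 5
C[1][0] = -1×-2 + -1×0 = 2
C[1][1] = -1×2 + -1×3 = -5
Result: [[-2, 5], [2, -5]]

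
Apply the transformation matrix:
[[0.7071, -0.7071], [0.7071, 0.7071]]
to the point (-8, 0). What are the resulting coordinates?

Matrix multiplication:
[[0.7071, -0.7071], [0.7071, 0.7071]] × [-8, 0]ᵀ
= [(0.7071)(-8) + (-0.7071)(0), (0.7071)(-8) + (0.7071)(0)]ᵀ
= [-5.6568, -5.6568]ᵀ
Result: (-5.6568, -5.6568)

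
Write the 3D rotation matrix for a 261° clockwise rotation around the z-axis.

Rotation matrix for clockwise 261° around z-axis:
A clockwise rotation by 261° is a counterclockwise rotation by -261°.
cos(-261°) = -0.1564, sin(-261°) = 0.9877
Result: [[-0.1564, -0.9877, 0], [0.9877, -0.1564, 0], [0, 0, 1]]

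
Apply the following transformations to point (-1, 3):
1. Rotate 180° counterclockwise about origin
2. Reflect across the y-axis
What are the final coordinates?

Step 1: Rotate 180° → (1, -3)
Step 2: Reflect across y-axis → (-1, -3)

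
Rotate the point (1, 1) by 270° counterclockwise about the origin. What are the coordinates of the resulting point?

Rotation matrix for 270°: [[cos 270°, -sin 270°], [sin 270°, cos 270°]] = [[0, 1], [-1, 0]]
[[0, 1], [-1, 0]] × [1, 1]ᵀ = [1, -1]ᵀ
Result: (1, -1)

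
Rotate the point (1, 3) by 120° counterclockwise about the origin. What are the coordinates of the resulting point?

Rotation matrix for 120°: [[cos 120°, -sin 120°], [sin 120°, cos 120°]] ≈ [[-0.500000, -0.866025], [0.866025, -0.500000]]
[[-0.500000, -0.866025], [0.866025, -0.500000]] × [1, 3]ᵀ ≈ [-3.0981, -0.6340]ᵀ
Result: (-3.0981, -0.6340)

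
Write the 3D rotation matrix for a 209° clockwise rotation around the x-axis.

Rotation matrix for clockwise 209° around x-axis:
A clockwise rotation by 209° is a counterclockwise rotation by -209°.
cos(-209°) = -0.8746, sin(-209°) = 0.4848
Result: [[1, 0, 0], [0, -0.8746, -0.4848], [0, 0.4848, -0.8746]]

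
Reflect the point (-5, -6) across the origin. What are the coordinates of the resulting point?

Reflection across origin: (-5, -6) → (5, 6)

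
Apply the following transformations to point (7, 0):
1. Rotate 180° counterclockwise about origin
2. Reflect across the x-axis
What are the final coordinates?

Step 1: Rotate 180° → (-7, 0)
Step 2: Reflect across x-axis → (-7, 0)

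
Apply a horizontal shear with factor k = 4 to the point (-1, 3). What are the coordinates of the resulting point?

Shear matrix for horizontal shear with factor k = 4:
[[1, 4], [0, 1]]
Result: (-1, 3) → (11, 3)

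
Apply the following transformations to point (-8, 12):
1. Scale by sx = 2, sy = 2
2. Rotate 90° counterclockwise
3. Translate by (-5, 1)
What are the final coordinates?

Step 1: Scale → (-16, 24)
Step 2: Rotate 90° → (-24, -16)
Step 3: Translate → (-29, -15)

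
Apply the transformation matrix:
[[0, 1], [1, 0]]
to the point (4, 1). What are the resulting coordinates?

Matrix multiplication:
[[0, 1], [1, 0]] × [4, 1]ᵀ
= [(0)(4) + (1)(1), (1)(4) + (0)(1)]ᵀ
= [1, 4]ᵀ
Result: (1, 4)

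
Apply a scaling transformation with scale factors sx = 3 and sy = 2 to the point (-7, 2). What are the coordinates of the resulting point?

Scaling matrix:
[[3, 0], [0, 2]]
Result: (-7 × 3, 2 × 2) = (-21, 4)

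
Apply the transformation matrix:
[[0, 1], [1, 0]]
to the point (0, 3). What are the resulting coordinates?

Matrix multiplication:
[[0, 1], [1, 0]] × [0, 3]ᵀ
= [(0)(0) + (1)(3), (1)(0) + (0)(3)]ᵀ
= [3, 0]ᵀ
Result: (3, 0)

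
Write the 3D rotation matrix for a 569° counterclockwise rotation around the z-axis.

Rotation matrix for counterclockwise 569° around z-axis:
cos(569°) = -0.8746, sin(569°) = -0.4848
Result: [[-0.8746, 0.4848, 0], [-0.4848, -0.8746, 0], [0, 0, 1]]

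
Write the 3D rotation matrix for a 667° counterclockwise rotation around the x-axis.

Rotation matrix for counterclockwise 667° around x-axis:
cos(667°) = 0.6018, sin(667°) = -0.7986
Result: [[1, 0, 0], [0, 0.6018, 0.7986], [0, -0.7986, 0.6018]]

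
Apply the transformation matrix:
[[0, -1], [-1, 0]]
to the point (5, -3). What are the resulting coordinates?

Matrix multiplication:
[[0, -1], [-1, 0]] × [5, -3]ᵀ
= [(0)(5) + (-1)(-3), (-1)(5) + (0)(-3)]ᵀ
= [3, -5]ᵀ
Result: (3, -5)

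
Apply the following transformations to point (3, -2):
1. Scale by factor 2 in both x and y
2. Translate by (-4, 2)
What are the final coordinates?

Step 1: Scale (3, -2) by 2 → (6, -4)
Step 2: Translate by (-4, 2) → (2, -2)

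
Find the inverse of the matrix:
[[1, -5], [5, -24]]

For [[a,b],[c,d]], inverse = (1/det)·[[d,-b],[-c,a]]
det = (1)(-24) - (-5)(5) = -24 - -25 = 1
Inverse = [[-24, 5], [-5, 1]]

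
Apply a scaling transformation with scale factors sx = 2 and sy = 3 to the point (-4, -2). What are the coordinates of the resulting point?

Scaling matrix:
[[2, 0], [0, 3]]
Result: (-4 × 2, -2 × 3) = (-8, -6)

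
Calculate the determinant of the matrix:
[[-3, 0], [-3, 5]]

For a 2×2 matrix [[a, b], [c, d]], det = ad - bc
det = (-3)(5) - (0)(-3) = -15 - 0 = -15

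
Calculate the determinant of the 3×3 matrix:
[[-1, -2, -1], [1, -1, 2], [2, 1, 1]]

Expansion along first row:
det = -1·det([[-1,2],[1,1]]) - -2·det([[1,2],[2,1]]) + -1·det([[1,-1],[2,1]])
    = -1·(-1·1 - 2·1) - -2·(1·1 - 2·2) + -1·(1·1 - -1·2)
    = -1·-3 - -2·-3 + -1·3
    = 3 + -6 + -3 = -6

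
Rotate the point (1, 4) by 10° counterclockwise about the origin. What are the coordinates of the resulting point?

Rotation matrix for 10°: [[cos 10°, -sin 10°], [sin 10°, cos 10°]] ≈ [[0.984808, -0.173648], [0.173648, 0.984808]]
[[0.984808, -0.173648], [0.173648, 0.984808]] × [1, 4]ᵀ ≈ [0.2902, 4.1129]ᵀ
Result: (0.2902, 4.1129)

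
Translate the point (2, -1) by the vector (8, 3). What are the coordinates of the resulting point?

Translation by (8, 3) (homogeneous matrix [[1, 0, 8], [0, 1, 3], [0, 0, 1]]):
x' = 2 + 8 = 10
y' = -1 + 3 = 2
Result: (10, 2)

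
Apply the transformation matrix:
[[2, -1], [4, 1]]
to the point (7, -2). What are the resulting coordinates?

Matrix multiplication:
[[2, -1], [4, 1]] × [7, -2]ᵀ
= [(2)(7) + (-1)(-2), (4)(7) + (1)(-2)]ᵀ
= [16, 26]ᵀ
Result: (16, 26)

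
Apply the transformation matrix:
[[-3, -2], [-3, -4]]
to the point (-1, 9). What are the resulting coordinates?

Matrix multiplication:
[[-3, -2], [-3, -4]] × [-1, 9]ᵀ
= [(-3)(-1) + (-2)(9), (-3)(-1) + (-4)(9)]ᵀ
= [-15, -33]ᵀ
Result: (-15, -33)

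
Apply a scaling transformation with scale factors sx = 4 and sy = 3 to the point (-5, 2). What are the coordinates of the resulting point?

Scaling matrix:
[[4, 0], [0, 3]]
Result: (-5 × 4, 2 × 3) = (-20, 6)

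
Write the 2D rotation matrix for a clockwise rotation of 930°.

Rotation matrix formula: [[cos θ, -sin θ], [sin θ, cos θ]]
A clockwise rotation by 930° is equivalent to a counterclockwise rotation by -930°.
For θ = -930°:
cos(-930°) = -√3/2
sin(-930°) = 1/2
Result: [[-√3/2, -1/2], [1/2, -√3/2]]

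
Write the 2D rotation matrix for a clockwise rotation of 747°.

Rotation matrix formula: [[cos θ, -sin θ], [sin θ, cos θ]]
A clockwise rotation by 747° is equivalent to a counterclockwise rotation by -747°.
For θ = -747°:
cos(-747°) = 0.8910
sin(-747°) = -0.4540
Result: [[0.8910, 0.4540], [-0.4540, 0.8910]]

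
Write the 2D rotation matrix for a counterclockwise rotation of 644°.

Rotation matrix formula: [[cos θ, -sin θ], [sin θ, cos θ]]
For θ = 644°:
cos(644°) = 0.2419
sin(644°) = -0.9703
Result: [[0.2419, 0.9703], [-0.9703, 0.2419]]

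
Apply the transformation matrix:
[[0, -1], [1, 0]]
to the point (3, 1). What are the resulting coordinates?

Matrix multiplication:
[[0, -1], [1, 0]] × [3, 1]ᵀ
= [(0)(3) + (-1)(1), (1)(3) + (0)(1)]ᵀ
= [-1, 3]ᵀ
Result: (-1, 3)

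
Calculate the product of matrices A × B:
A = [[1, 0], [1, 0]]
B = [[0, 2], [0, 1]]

Matrix multiplication:
C[0][0] = 1×0 + 0×0 = 0
C[0][1] = 1×2 + 0×1 = 2
C[1][0] = 1×0 + 0×0 = 0
C[1][1] = 1×2 + 0×1 = 2
Result: [[0, 2], [0, 2]]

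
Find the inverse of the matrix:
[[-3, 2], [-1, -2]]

For [[a,b],[c,d]], inverse = (1/det)·[[d,-b],[-c,a]]
det = (-3)(-2) - (2)(-1) = 6 - -2 = 8
Inverse = (1/8)·[[-2, -2], [1, -3]]
= [[-1/4, -1/4], [1/8, -3/8]]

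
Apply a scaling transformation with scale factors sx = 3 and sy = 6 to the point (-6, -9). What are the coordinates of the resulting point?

Scaling matrix:
[[3, 0], [0, 6]]
Result: (-6 × 3, -9 × 6) = (-18, -54)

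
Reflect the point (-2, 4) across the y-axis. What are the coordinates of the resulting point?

Reflection across y-axis: (-2, 4) → (2, 4)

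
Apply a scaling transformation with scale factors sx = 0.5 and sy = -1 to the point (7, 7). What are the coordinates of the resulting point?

Scaling matrix:
[[0.50, 0], [0, -1]]
Result: (7 × 0.5, 7 × -1) = (3.5, -7)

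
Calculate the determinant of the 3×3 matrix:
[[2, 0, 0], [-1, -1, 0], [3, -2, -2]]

Expansion along first row:
det = 2·det([[-1,0],[-2,-2]]) - 0·det([[-1,0],[3,-2]]) + 0·det([[-1,-1],[3,-2]])
    = 2·(-1·-2 - 0·-2) - 0·(-1·-2 - 0·3) + 0·(-1·-2 - -1·3)
    = 2·2 - 0·2 + 0·5
    = 4 + 0 + 0 = 4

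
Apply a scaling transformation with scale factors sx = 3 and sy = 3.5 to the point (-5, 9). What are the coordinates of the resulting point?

Scaling matrix:
[[3, 0], [0, 3.50]]
Result: (-5 × 3, 9 × 3.5) = (-15, 31.5)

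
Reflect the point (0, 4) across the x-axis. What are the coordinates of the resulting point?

Reflection across x-axis: (0, 4) → (0, -4)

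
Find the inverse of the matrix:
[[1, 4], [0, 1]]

For [[a,b],[c,d]], inverse = (1/det)·[[d,-b],[-c,a]]
det = (1)(1) - (4)(0) = 1 - 0 = 1
Inverse = [[1, -4], [0, 1]]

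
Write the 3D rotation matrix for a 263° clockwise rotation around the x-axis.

Rotation matrix for clockwise 263° around x-axis:
A clockwise rotation by 263° is a counterclockwise rotation by -263°.
cos(-263°) = -0.1219, sin(-263°) = 0.9925
Result: [[1, 0, 0], [0, -0.1219, -0.9925], [0, 0.9925, -0.1219]]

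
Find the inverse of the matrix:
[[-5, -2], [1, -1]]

For [[a,b],[c,d]], inverse = (1/det)·[[d,-b],[-c,a]]
det = (-5)(-1) - (-2)(1) = 5 - -2 = 7
Inverse = (1/7)·[[-1, 2], [-1, -5]]
= [[-1/7, 2/7], [-1/7, -5/7]]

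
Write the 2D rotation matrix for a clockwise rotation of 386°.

Rotation matrix formula: [[cos θ, -sin θ], [sin θ, cos θ]]
A clockwise rotation by 386° is equivalent to a counterclockwise rotation by -386°.
For θ = -386°:
cos(-386°) = 0.8988
sin(-386°) = -0.4384
Result: [[0.8988, 0.4384], [-0.4384, 0.8988]]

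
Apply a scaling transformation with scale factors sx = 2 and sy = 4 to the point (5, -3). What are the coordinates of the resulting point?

Scaling matrix:
[[2, 0], [0, 4]]
Result: (5 × 2, -3 × 4) = (10, -12)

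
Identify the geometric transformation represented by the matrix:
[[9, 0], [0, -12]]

This matrix represents: non-uniform scaling by sx = 9, sy = -12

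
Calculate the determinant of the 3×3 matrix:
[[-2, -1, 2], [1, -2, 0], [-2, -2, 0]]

Expansion along first row:
det = -2·det([[-2,0],[-2,0]]) - -1·det([[1,0],[-2,0]]) + 2·det([[1,-2],[-2,-2]])
    = -2·(-2·0 - 0·-2) - -1·(1·0 - 0·-2) + 2·(1·-2 - -2·-2)
    = -2·0 - -1·0 + 2·-6
    = 0 + 0 + -12 = -12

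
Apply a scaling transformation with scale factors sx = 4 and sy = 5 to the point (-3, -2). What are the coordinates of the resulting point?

Scaling matrix:
[[4, 0], [0, 5]]
Result: (-3 × 4, -2 × 5) = (-12, -10)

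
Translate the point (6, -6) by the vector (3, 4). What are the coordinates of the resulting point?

Translation by (3, 4) (homogeneous matrix [[1, 0, 3], [0, 1, 4], [0, 0, 1]]):
x' = 6 + 3 = 9
y' = -6 + 4 = -2
Result: (9, -2)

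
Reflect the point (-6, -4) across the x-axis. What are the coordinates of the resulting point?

Reflection across x-axis: (-6, -4) → (-6, 4)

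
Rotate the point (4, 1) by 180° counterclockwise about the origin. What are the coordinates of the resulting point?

Rotation matrix for 180°: [[cos 180°, -sin 180°], [sin 180°, cos 180°]] = [[-1, 0], [0, -1]]
[[-1, 0], [0, -1]] × [4, 1]ᵀ = [-4, -1]ᵀ
Result: (-4, -1)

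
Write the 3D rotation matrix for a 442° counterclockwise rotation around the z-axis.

Rotation matrix for counterclockwise 442° around z-axis:
cos(442°) = 0.1392, sin(442°) = 0.9903
Result: [[0.1392, -0.9903, 0], [0.9903, 0.1392, 0], [0, 0, 1]]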